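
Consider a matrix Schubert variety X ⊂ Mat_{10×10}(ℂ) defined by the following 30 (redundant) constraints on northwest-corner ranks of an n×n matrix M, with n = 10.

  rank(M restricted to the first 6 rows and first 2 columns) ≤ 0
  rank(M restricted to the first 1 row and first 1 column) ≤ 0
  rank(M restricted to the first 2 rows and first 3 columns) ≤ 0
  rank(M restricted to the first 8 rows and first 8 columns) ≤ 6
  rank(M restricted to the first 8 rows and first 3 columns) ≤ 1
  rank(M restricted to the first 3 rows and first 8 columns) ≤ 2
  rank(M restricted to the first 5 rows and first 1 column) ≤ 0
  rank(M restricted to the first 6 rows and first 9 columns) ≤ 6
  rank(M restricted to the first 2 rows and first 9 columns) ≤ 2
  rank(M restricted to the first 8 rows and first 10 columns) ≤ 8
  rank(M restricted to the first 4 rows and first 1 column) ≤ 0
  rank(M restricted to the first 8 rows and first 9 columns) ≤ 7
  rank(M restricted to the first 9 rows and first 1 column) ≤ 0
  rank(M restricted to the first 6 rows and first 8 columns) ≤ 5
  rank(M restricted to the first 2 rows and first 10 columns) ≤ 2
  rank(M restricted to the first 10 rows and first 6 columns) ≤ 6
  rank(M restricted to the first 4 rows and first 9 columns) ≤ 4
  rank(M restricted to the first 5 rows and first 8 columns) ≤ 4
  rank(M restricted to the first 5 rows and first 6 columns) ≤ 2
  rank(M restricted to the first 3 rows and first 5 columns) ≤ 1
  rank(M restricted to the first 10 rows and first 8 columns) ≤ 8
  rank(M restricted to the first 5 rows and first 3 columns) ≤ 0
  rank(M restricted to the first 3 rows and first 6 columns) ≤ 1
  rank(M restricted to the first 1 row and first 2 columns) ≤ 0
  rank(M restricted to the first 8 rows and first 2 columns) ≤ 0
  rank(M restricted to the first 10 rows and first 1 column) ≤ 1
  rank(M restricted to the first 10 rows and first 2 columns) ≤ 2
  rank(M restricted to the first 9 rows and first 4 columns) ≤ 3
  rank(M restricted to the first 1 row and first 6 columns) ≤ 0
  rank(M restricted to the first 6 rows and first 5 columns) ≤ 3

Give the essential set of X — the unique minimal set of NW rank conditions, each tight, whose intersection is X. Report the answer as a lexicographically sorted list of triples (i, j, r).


Reconstructing r_w from the 30 given conditions:

  R[1]: 0 0 0 0 0 0 1 1 1 1
  R[2]: 0 0 0 1 1 1 2 2 2 2
  R[3]: 0 0 0 1 1 1 2 2 3 3
  R[4]: 0 0 0 1 2 2 3 3 4 4
  R[5]: 0 0 0 1 2 2 3 4 5 5
  R[6]: 0 0 1 2 3 3 4 5 6 6
  R[7]: 0 0 1 2 3 4 5 6 7 7
  R[8]: 0 0 1 2 3 4 5 6 7 8
  R[9]: 0 1 2 3 4 5 6 7 8 9
  R[10]: 1 2 3 4 5 6 7 8 9 10

giving w = (7, 4, 9, 5, 8, 3, 6, 10, 2, 1) via Δ²R.

7 SE-corners of the 29-cell Rothe diagram give Ess(w):

[(1, 6, 0), (3, 6, 1), (3, 8, 2), (5, 3, 0), (5, 6, 2), (8, 2, 0), (9, 1, 0)]


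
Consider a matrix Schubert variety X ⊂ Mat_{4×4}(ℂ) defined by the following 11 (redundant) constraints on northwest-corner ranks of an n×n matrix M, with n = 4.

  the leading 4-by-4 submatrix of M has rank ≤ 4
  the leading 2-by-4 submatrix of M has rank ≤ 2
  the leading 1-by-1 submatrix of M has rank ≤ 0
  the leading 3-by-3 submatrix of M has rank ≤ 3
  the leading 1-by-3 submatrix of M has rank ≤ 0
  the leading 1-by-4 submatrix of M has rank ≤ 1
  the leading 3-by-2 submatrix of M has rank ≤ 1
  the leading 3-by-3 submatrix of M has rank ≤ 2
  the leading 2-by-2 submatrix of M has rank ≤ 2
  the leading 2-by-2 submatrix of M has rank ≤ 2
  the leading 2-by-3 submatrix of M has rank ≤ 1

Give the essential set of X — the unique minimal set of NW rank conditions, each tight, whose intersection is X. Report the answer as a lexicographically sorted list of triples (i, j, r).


Rank table r_w(4×4) implied by the 11 constraints:

  0, 0, 0, 1
  1, 1, 1, 2
  1, 1, 2, 3
  1, 2, 3, 4

the unique w with this rank table is (4, 1, 3, 2).

Rothe diagram D(w) (4 cells), 2 SE-corners (essential conditions):

[(1, 3, 0), (3, 2, 1)]


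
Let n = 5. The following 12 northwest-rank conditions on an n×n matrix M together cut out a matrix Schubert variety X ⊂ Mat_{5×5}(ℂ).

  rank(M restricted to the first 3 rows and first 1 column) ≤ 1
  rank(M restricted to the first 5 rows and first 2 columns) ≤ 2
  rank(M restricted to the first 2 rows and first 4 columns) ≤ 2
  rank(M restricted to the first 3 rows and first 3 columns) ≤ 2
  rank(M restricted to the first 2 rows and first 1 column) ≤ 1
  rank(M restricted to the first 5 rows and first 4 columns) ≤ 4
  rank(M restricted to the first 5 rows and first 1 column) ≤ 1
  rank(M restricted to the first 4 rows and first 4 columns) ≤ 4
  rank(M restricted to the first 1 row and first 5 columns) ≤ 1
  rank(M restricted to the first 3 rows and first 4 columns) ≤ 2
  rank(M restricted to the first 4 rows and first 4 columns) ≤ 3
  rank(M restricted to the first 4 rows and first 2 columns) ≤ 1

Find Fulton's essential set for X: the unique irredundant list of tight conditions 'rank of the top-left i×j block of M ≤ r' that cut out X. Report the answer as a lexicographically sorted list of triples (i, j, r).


Recovering R(i,j) via the rank-extension bound from the 12 conditions:

  row 1: 1 1 1 1 1
  row 2: 1 1 2 2 2
  row 3: 1 1 2 2 3
  row 4: 1 1 2 3 4
  row 5: 1 2 3 4 5

second differences of R give the permutation w = (1, 3, 5, 4, 2).

2 SE-corners of the 4-cell Rothe diagram give Ess(w):

[(3, 4, 2), (4, 2, 1)]


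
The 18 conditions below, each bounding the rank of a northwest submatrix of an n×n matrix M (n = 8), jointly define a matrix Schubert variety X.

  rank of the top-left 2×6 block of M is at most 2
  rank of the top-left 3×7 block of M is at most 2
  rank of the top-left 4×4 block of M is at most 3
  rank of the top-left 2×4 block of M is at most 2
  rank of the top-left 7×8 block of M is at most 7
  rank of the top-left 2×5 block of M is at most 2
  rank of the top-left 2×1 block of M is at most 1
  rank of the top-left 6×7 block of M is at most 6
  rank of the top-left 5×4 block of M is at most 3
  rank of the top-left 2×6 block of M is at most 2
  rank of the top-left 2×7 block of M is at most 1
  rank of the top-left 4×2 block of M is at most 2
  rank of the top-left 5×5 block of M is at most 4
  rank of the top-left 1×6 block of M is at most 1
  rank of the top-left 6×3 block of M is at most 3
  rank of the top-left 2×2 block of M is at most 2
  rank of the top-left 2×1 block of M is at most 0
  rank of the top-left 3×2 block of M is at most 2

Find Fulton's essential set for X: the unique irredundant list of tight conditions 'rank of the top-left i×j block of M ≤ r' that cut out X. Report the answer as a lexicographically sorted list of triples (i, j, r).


Computing R[i][j] = min implied NW-rank bound (n=8, 18 conditions):

  0, 1, 1, 1, 1, 1, 1, 1
  0, 1, 1, 1, 1, 1, 1, 2
  1, 2, 2, 2, 2, 2, 2, 3
  1, 2, 3, 3, 3, 3, 3, 4
  1, 2, 3, 3, 4, 4, 4, 5
  1, 2, 3, 4, 5, 5, 5, 6
  1, 2, 3, 4, 5, 6, 6, 7
  1, 2, 3, 4, 5, 6, 7, 8

reading off 1-entries of Δ²R: w = (2, 8, 1, 3, 5, 4, 6, 7).

Rothe diagram D(w) (8 cells), 3 SE-corners (essential conditions):

[(2, 1, 0), (2, 7, 1), (5, 4, 3)]


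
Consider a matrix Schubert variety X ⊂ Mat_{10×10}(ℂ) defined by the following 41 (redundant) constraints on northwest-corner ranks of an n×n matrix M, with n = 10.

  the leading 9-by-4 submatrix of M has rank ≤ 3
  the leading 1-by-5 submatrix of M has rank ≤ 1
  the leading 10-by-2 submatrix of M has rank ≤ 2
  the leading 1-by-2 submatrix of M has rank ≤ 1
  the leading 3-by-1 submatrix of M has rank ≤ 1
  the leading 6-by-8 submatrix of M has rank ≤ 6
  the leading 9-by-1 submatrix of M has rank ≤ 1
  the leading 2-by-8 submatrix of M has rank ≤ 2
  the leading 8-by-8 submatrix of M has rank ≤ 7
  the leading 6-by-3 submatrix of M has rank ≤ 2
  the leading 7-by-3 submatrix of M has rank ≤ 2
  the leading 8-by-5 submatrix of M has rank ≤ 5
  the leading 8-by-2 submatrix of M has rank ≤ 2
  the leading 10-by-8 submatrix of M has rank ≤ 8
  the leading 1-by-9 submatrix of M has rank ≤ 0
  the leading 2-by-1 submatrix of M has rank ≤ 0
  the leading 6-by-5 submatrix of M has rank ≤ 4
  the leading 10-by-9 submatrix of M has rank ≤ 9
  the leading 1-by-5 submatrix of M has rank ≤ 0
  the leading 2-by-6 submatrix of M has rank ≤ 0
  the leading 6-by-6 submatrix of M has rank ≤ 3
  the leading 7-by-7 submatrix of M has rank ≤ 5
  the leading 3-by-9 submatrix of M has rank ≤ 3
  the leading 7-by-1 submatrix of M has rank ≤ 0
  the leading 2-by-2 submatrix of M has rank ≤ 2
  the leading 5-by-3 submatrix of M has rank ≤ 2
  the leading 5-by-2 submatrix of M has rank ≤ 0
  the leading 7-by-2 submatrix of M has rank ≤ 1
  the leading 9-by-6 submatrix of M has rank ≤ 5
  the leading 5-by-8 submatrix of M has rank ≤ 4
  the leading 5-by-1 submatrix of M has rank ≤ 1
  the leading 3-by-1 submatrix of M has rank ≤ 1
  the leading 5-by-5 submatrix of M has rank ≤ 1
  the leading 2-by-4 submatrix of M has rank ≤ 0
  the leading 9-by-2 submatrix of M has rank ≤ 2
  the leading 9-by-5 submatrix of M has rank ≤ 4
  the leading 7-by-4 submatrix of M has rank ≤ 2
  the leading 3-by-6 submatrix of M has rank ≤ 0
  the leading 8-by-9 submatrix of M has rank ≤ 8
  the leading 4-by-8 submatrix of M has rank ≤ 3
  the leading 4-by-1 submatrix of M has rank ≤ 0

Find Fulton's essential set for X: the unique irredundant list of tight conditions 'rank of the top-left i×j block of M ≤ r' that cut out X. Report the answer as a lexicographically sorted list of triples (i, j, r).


The tightest implied rank at each (i,j), from the 41 conditions:

  row 1: 0  0  0  0  0  0  0  0  0  1
  row 2: 0  0  0  0  0  0  1  1  1  2
  row 3: 0  0  0  0  0  0  1  2  2  3
  row 4: 0  0  1  1  1  1  2  3  3  4
  row 5: 0  0  1  1  1  2  3  4  4  5
  row 6: 0  1  2  2  2  3  4  5  5  6
  row 7: 0  1  2  2  3  4  5  6  6  7
  row 8: 1  2  3  3  4  5  6  7  7  8
  row 9: 1  2  3  3  4  5  6  7  8  9
  row 10: 1  2  3  4  5  6  7  8  9  10

giving w = (10, 7, 8, 3, 6, 2, 5, 1, 9, 4) via Δ²R.

7 SE-corners of the 31-cell Rothe diagram give Ess(w):

[(1, 9, 0), (3, 6, 0), (5, 2, 0), (5, 5, 1), (7, 1, 0), (7, 4, 2), (9, 4, 3)]


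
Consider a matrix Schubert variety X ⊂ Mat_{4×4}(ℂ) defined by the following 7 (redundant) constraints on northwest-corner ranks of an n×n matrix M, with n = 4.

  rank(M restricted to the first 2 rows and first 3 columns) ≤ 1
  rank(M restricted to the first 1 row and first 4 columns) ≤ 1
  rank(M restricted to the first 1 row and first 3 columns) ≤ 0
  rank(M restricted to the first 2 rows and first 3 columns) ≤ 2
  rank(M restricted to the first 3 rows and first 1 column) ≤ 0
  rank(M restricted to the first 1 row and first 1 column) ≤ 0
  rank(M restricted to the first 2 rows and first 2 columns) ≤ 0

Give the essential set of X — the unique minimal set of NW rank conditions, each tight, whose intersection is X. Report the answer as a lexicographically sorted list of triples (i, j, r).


The tightest implied rank at each (i,j), from the 7 conditions:

  row 1: 0, 0, 0, 1
  row 2: 0, 0, 1, 2
  row 3: 0, 1, 2, 3
  row 4: 1, 2, 3, 4

so w = (4, 3, 2, 1).

ℓ(w)=6; the 3 essential cells (i,j,r):

[(1, 3, 0), (2, 2, 0), (3, 1, 0)]


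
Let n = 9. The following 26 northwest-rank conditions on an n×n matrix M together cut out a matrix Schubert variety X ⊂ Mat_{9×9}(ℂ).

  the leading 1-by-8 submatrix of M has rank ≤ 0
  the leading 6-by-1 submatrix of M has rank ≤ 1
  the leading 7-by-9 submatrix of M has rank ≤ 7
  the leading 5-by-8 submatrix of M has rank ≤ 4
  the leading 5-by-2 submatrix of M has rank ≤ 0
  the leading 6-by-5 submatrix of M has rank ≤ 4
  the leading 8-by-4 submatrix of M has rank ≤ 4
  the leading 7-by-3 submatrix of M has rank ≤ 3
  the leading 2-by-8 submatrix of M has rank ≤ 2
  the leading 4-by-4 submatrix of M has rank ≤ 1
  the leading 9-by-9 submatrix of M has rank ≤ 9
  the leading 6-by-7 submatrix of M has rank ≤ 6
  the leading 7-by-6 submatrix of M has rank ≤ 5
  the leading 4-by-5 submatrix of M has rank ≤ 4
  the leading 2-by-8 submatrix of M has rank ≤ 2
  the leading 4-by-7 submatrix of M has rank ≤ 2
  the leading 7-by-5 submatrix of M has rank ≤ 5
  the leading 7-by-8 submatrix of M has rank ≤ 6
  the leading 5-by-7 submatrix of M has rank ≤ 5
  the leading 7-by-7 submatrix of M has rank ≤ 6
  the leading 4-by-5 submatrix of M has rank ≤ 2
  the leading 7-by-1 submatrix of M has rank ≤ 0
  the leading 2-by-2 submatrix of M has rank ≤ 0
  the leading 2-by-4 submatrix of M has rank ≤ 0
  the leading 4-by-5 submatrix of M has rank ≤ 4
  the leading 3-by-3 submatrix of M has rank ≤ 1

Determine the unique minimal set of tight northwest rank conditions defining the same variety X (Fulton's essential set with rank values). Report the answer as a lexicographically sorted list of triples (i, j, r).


The tightest implied rank at each (i,j), from the 26 conditions:

  i=1: 0, 0, 0, 0, 0, 0, 0, 0, 1
  i=2: 0, 0, 0, 0, 1, 1, 1, 1, 2
  i=3: 0, 0, 1, 1, 2, 2, 2, 2, 3
  i=4: 0, 0, 1, 1, 2, 2, 2, 3, 4
  i=5: 0, 0, 1, 2, 3, 3, 3, 4, 5
  i=6: 0, 1, 2, 3, 4, 4, 4, 5, 6
  i=7: 0, 1, 2, 3, 4, 5, 5, 6, 7
  i=8: 1, 2, 3, 4, 5, 6, 6, 7, 8
  i=9: 1, 2, 3, 4, 5, 6, 7, 8, 9

giving w = (9, 5, 3, 8, 4, 2, 6, 1, 7) via Δ²R.

ℓ(w)=23; the 6 essential cells (i,j,r):

[(1, 8, 0), (2, 4, 0), (4, 4, 1), (4, 7, 2), (5, 2, 0), (7, 1, 0)]


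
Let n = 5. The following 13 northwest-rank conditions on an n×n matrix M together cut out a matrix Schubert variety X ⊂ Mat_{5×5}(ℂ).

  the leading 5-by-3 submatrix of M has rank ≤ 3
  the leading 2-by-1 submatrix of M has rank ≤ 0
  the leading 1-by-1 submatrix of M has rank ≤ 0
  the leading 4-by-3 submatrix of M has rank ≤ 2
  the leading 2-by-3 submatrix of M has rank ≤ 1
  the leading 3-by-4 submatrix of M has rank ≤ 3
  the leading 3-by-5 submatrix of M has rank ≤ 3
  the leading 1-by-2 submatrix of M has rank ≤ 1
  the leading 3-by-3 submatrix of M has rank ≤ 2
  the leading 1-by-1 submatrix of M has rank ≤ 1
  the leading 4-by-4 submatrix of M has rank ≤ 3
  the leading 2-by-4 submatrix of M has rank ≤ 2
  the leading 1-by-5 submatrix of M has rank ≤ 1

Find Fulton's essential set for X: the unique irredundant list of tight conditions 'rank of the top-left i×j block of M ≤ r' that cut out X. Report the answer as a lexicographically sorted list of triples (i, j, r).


Recovering R(i,j) via the rank-extension bound from the 13 conditions:

  row 1: 0, 1, 1, 1, 1
  row 2: 0, 1, 1, 2, 2
  row 3: 1, 2, 2, 3, 3
  row 4: 1, 2, 2, 3, 4
  row 5: 1, 2, 3, 4, 5

giving w = (2, 4, 1, 5, 3) via Δ²R.

ℓ(w)=4; the 3 essential cells (i,j,r):

[(2, 1, 0), (2, 3, 1), (4, 3, 2)]


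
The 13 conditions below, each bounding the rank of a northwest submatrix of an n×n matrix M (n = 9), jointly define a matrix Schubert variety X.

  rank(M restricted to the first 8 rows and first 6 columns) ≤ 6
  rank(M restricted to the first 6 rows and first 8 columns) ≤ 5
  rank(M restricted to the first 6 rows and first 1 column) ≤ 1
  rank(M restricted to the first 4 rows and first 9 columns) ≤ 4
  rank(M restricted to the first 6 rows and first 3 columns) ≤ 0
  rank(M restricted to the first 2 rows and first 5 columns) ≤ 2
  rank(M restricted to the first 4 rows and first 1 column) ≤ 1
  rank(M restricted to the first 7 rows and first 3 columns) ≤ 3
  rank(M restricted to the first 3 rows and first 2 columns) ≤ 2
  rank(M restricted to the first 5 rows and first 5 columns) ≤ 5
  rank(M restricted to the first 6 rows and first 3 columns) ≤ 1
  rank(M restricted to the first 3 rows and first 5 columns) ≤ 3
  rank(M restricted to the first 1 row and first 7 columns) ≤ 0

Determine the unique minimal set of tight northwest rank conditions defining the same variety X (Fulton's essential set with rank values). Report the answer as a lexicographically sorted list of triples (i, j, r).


Recovering R(i,j) via the rank-extension bound from the 13 conditions:

  i=1: 0  0  0  0  0  0  0  1  1
  i=2: 0  0  0  1  1  1  1  2  2
  i=3: 0  0  0  1  2  2  2  3  3
  i=4: 0  0  0  1  2  3  3  4  4
  i=5: 0  0  0  1  2  3  4  5  5
  i=6: 0  0  0  1  2  3  4  5  6
  i=7: 1  1  1  2  3  4  5  6  7
  i=8: 1  2  2  3  4  5  6  7  8
  i=9: 1  2  3  4  5  6  7  8  9

so w = (8, 4, 5, 6, 7, 9, 1, 2, 3).

2 SE-corners of the 22-cell Rothe diagram give Ess(w):

[(1, 7, 0), (6, 3, 0)]


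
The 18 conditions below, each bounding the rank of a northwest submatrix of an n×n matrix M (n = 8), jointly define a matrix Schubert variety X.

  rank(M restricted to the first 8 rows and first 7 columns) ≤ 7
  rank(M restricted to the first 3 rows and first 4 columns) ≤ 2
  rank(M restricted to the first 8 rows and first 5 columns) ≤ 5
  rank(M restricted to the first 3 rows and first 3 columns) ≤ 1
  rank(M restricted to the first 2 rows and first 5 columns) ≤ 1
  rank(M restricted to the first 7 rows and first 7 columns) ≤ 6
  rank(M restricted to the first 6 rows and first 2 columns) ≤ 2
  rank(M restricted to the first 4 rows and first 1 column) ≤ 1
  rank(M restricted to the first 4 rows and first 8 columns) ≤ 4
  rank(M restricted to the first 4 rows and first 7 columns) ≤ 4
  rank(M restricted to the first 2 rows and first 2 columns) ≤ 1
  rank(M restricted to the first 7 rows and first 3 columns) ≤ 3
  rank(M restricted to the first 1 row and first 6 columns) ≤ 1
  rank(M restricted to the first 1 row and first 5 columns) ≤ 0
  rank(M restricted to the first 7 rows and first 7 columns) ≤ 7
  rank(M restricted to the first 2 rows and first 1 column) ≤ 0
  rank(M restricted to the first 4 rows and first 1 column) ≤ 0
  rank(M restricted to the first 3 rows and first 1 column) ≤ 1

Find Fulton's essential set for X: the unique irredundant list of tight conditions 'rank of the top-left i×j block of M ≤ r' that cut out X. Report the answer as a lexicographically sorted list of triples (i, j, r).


Propagating the 18 rank bounds to every northwest block:

  row 1: 0  0  0  0  0  1  1  1
  row 2: 0  1  1  1  1  2  2  2
  row 3: 0  1  1  2  2  3  3  3
  row 4: 0  1  2  3  3  4  4  4
  row 5: 1  2  3  4  4  5  5  5
  row 6: 1  2  3  4  5  6  6  6
  row 7: 1  2  3  4  5  6  6  7
  row 8: 1  2  3  4  5  6  7  8

second differences of R give the permutation w = (6, 2, 4, 3, 1, 5, 8, 7).

|D(w)|=10, |Ess(w)|=4:

[(1, 5, 0), (3, 3, 1), (4, 1, 0), (7, 7, 6)]


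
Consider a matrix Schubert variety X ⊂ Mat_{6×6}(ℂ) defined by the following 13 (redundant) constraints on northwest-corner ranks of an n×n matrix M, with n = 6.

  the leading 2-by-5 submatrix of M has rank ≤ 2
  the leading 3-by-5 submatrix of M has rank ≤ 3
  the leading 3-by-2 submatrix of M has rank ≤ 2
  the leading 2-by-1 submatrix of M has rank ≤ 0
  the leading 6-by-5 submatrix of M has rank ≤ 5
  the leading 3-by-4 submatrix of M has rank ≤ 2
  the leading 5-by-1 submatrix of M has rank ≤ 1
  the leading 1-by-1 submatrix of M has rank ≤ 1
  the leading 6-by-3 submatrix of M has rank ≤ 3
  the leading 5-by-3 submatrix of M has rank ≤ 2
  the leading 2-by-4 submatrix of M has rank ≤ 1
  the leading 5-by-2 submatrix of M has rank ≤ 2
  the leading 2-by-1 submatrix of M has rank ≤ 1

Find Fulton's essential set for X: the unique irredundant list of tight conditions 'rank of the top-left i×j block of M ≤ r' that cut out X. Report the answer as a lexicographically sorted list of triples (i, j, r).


Propagating the 13 rank bounds to every northwest block:

  0, 1, 1, 1, 1, 1
  0, 1, 1, 1, 2, 2
  1, 2, 2, 2, 3, 3
  1, 2, 2, 3, 4, 4
  1, 2, 2, 3, 4, 5
  1, 2, 3, 4, 5, 6

the unique w with this rank table is (2, 5, 1, 4, 6, 3).

Fulton essential set (3 of the 6 Rothe cells):

[(2, 1, 0), (2, 4, 1), (5, 3, 2)]


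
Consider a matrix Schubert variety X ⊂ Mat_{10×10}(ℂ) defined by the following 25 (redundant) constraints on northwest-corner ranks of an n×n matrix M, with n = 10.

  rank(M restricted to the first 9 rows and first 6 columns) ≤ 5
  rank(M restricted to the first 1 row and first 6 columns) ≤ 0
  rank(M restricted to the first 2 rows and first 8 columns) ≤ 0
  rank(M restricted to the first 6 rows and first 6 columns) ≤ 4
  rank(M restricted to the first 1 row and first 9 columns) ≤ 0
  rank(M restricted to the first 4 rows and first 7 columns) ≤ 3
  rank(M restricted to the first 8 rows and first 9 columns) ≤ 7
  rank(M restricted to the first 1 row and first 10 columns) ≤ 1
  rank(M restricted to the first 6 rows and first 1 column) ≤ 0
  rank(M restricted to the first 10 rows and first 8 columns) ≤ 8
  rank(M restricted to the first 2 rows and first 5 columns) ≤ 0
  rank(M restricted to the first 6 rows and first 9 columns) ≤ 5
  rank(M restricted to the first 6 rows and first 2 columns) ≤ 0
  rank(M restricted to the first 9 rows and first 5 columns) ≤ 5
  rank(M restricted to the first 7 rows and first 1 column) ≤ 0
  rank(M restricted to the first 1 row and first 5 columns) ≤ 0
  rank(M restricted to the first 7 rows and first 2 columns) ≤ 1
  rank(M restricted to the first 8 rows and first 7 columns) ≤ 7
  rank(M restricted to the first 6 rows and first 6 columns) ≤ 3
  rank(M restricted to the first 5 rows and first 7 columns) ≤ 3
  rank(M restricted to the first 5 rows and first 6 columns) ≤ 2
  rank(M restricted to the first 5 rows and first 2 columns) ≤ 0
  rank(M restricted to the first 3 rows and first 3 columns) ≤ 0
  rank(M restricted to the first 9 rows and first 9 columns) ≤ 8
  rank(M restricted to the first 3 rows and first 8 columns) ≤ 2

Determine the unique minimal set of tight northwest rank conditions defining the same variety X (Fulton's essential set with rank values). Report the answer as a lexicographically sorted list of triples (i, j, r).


Computing R[i][j] = min implied NW-rank bound (n=10, 25 conditions):

  R[1]: 0 0 0 0 0 0 0 0 0 1
  R[2]: 0 0 0 0 0 0 0 0 1 2
  R[3]: 0 0 0 1 1 1 1 1 2 3
  R[4]: 0 0 1 2 2 2 2 2 3 4
  R[5]: 0 0 1 2 2 2 3 3 4 5
  R[6]: 0 0 1 2 3 3 4 4 5 6
  R[7]: 0 1 2 3 4 4 5 5 6 7
  R[8]: 1 2 3 4 5 5 6 6 7 8
  R[9]: 1 2 3 4 5 5 6 7 8 9
  R[10]: 1 2 3 4 5 6 7 8 9 10

second differences of R give the permutation w = (10, 9, 4, 3, 7, 5, 2, 1, 8, 6).

|D(w)|=30, |Ess(w)|=7:

[(1, 9, 0), (2, 8, 0), (3, 3, 0), (5, 6, 2), (6, 2, 0), (7, 1, 0), (9, 6, 5)]


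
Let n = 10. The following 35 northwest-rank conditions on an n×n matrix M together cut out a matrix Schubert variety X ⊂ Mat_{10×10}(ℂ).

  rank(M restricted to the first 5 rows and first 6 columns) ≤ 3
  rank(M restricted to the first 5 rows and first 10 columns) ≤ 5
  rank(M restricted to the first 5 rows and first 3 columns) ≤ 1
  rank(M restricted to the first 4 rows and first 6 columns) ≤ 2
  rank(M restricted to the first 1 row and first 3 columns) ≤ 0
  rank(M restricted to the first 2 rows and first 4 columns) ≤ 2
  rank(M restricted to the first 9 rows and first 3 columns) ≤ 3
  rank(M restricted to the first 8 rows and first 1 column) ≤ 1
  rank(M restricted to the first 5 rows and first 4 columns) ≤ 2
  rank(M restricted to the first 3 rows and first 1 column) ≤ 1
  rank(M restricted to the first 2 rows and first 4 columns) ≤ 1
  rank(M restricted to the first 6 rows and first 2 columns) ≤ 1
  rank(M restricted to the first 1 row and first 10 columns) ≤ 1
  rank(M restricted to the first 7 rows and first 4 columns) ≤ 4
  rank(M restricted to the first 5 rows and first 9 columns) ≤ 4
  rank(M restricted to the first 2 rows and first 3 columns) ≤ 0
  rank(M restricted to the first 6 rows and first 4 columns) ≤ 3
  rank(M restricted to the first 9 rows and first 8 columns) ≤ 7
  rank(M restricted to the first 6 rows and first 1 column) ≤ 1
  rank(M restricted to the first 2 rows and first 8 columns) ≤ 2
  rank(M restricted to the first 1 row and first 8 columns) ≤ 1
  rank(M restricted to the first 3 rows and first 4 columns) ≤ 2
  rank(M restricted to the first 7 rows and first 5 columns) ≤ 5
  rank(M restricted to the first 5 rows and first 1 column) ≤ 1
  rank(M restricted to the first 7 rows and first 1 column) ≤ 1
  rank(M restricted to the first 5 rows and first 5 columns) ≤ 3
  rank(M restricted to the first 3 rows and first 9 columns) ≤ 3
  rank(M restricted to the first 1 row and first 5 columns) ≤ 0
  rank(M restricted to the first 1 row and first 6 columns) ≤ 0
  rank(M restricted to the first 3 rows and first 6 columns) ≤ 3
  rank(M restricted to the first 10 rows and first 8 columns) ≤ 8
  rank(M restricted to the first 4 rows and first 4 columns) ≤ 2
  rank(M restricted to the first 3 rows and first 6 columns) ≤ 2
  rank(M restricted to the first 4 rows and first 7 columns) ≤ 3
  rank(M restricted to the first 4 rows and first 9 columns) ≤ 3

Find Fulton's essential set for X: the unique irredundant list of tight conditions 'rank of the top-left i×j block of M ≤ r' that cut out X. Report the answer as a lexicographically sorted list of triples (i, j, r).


Propagating the 35 rank bounds to every northwest block:

  R[1]: 0, 0, 0, 0, 0, 0, 1, 1, 1, 1
  R[2]: 0, 0, 0, 1, 1, 1, 2, 2, 2, 2
  R[3]: 1, 1, 1, 2, 2, 2, 3, 3, 3, 3
  R[4]: 1, 1, 1, 2, 2, 2, 3, 3, 3, 4
  R[5]: 1, 1, 1, 2, 3, 3, 4, 4, 4, 5
  R[6]: 1, 1, 2, 3, 4, 4, 5, 5, 5, 6
  R[7]: 1, 2, 3, 4, 5, 5, 6, 6, 6, 7
  R[8]: 1, 2, 3, 4, 5, 6, 7, 7, 7, 8
  R[9]: 1, 2, 3, 4, 5, 6, 7, 7, 8, 9
  R[10]: 1, 2, 3, 4, 5, 6, 7, 8, 9, 10

giving w = (7, 4, 1, 10, 5, 3, 2, 6, 9, 8) via Δ²R.

Fulton essential set (7 of the 19 Rothe cells):

[(1, 6, 0), (2, 3, 0), (4, 6, 2), (4, 9, 3), (5, 3, 1), (6, 2, 1), (9, 8, 7)]


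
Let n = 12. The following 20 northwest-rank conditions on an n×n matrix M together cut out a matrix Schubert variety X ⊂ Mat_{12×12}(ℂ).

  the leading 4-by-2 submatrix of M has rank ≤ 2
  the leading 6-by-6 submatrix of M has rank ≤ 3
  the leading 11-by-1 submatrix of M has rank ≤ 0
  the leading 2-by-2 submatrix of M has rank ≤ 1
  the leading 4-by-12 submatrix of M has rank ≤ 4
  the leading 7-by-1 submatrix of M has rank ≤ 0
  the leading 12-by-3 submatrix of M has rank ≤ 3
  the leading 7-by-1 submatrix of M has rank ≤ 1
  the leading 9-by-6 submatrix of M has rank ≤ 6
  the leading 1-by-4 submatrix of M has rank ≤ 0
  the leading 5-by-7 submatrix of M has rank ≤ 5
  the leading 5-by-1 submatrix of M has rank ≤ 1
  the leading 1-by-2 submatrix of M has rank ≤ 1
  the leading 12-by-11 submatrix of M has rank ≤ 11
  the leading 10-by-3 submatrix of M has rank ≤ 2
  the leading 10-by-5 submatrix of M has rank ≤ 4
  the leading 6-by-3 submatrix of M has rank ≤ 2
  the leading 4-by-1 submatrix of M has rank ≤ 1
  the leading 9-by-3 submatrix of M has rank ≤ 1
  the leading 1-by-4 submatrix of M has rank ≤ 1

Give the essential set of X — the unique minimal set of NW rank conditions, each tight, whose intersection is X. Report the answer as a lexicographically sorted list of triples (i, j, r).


Recovering R(i,j) via the rank-extension bound from the 20 conditions:

  row 1: 0 0 0 0 1 1 1 1 1 1 1 1
  row 2: 0 1 1 1 2 2 2 2 2 2 2 2
  row 3: 0 1 1 2 3 3 3 3 3 3 3 3
  row 4: 0 1 1 2 3 3 4 4 4 4 4 4
  row 5: 0 1 1 2 3 3 4 5 5 5 5 5
  row 6: 0 1 1 2 3 3 4 5 6 6 6 6
  row 7: 0 1 1 2 3 4 5 6 7 7 7 7
  row 8: 0 1 1 2 3 4 5 6 7 8 8 8
  row 9: 0 1 1 2 3 4 5 6 7 8 9 9
  row 10: 0 1 2 3 4 5 6 7 8 9 10 10
  row 11: 0 1 2 3 4 5 6 7 8 9 10 11
  row 12: 1 2 3 4 5 6 7 8 9 10 11 12

reading off 1-entries of Δ²R: w = (5, 2, 4, 7, 8, 9, 6, 10, 11, 3, 12, 1).

Fulton essential set (4 of the 24 Rothe cells):

[(1, 4, 0), (6, 6, 3), (9, 3, 1), (11, 1, 0)]


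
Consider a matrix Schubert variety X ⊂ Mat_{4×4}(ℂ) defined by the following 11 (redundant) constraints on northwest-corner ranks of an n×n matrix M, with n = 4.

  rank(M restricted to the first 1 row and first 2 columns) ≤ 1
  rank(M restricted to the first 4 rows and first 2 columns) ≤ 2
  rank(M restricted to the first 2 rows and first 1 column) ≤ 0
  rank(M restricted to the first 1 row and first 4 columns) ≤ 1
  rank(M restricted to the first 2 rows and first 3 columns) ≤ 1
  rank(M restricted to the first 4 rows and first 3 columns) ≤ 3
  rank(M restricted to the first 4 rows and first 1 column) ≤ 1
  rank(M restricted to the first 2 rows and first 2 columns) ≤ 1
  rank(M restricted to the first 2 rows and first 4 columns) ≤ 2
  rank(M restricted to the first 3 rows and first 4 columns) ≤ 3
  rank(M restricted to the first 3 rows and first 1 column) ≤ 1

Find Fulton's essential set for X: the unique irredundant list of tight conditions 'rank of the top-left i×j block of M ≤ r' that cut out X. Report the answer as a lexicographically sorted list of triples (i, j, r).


Rank table r_w(4×4) implied by the 11 constraints:

  R[1]: 0  1  1  1
  R[2]: 0  1  1  2
  R[3]: 1  2  2  3
  R[4]: 1  2  3  4

so w = (2, 4, 1, 3).

|D(w)|=3, |Ess(w)|=2:

[(2, 1, 0), (2, 3, 1)]


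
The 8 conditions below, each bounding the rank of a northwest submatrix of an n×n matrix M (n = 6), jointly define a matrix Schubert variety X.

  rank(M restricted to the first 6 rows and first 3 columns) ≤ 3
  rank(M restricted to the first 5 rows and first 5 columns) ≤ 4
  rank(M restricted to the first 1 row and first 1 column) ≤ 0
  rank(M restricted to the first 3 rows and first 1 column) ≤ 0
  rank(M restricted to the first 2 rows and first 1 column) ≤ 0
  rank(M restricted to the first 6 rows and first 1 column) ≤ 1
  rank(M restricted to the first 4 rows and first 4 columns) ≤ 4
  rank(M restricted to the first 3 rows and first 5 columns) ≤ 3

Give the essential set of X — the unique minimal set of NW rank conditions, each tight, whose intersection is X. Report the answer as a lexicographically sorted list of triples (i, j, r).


Propagating the 8 rank bounds to every northwest block:

  0, 1, 1, 1, 1, 1
  0, 1, 2, 2, 2, 2
  0, 1, 2, 3, 3, 3
  1, 2, 3, 4, 4, 4
  1, 2, 3, 4, 4, 5
  1, 2, 3, 4, 5, 6

giving w = (2, 3, 4, 1, 6, 5) via Δ²R.

|D(w)|=4, |Ess(w)|=2:

[(3, 1, 0), (5, 5, 4)]


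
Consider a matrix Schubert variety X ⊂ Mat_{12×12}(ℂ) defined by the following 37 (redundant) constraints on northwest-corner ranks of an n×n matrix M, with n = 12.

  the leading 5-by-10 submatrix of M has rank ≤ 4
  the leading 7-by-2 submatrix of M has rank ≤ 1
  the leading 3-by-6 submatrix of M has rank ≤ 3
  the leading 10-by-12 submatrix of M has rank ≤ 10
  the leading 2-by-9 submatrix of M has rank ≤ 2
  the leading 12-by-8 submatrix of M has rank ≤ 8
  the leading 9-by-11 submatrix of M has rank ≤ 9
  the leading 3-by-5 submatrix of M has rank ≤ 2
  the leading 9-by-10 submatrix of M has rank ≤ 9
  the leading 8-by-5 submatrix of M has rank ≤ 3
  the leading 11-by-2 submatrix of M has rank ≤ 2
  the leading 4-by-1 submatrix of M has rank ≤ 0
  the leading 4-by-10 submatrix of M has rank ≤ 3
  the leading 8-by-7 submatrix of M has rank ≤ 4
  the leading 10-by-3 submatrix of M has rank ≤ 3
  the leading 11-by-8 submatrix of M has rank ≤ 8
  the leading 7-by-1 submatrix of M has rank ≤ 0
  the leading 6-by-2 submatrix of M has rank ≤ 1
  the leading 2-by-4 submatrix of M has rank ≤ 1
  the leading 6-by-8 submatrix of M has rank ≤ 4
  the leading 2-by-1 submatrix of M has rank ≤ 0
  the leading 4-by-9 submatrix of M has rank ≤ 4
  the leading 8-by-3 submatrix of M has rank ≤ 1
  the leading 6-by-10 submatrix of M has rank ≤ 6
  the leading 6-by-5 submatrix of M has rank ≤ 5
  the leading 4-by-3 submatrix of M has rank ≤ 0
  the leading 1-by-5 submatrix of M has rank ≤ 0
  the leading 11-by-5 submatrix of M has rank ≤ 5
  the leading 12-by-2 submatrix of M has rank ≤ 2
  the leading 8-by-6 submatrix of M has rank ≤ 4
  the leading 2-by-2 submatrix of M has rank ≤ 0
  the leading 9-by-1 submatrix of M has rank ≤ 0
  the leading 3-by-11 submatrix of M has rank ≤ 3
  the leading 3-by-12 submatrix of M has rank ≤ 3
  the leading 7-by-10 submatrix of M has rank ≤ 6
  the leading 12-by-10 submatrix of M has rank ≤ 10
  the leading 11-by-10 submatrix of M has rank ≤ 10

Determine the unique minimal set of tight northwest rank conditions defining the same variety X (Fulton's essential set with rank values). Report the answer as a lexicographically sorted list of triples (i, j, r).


The tightest implied rank at each (i,j), from the 37 conditions:

  i=1: 0 | 0 | 0 | 0 | 0 | 1 | 1 | 1 | 1 | 1 | 1 | 1
  i=2: 0 | 0 | 0 | 1 | 1 | 2 | 2 | 2 | 2 | 2 | 2 | 2
  i=3: 0 | 0 | 0 | 1 | 2 | 3 | 3 | 3 | 3 | 3 | 3 | 3
  i=4: 0 | 0 | 0 | 1 | 2 | 3 | 3 | 3 | 3 | 3 | 4 | 4
  i=5: 0 | 1 | 1 | 2 | 3 | 4 | 4 | 4 | 4 | 4 | 5 | 5
  i=6: 0 | 1 | 1 | 2 | 3 | 4 | 4 | 4 | 5 | 5 | 6 | 6
  i=7: 0 | 1 | 1 | 2 | 3 | 4 | 4 | 5 | 6 | 6 | 7 | 7
  i=8: 0 | 1 | 1 | 2 | 3 | 4 | 4 | 5 | 6 | 7 | 8 | 8
  i=9: 0 | 1 | 2 | 3 | 4 | 5 | 5 | 6 | 7 | 8 | 9 | 9
  i=10: 1 | 2 | 3 | 4 | 5 | 6 | 6 | 7 | 8 | 9 | 10 | 10
  i=11: 1 | 2 | 3 | 4 | 5 | 6 | 7 | 8 | 9 | 10 | 11 | 11
  i=12: 1 | 2 | 3 | 4 | 5 | 6 | 7 | 8 | 9 | 10 | 11 | 12

the unique w with this rank table is (6, 4, 5, 11, 2, 9, 8, 10, 3, 1, 7, 12).

D(w) has 30 cells with 7 SE-corners; essential set:

[(1, 5, 0), (4, 3, 0), (4, 10, 3), (6, 8, 4), (8, 3, 1), (8, 7, 4), (9, 1, 0)]


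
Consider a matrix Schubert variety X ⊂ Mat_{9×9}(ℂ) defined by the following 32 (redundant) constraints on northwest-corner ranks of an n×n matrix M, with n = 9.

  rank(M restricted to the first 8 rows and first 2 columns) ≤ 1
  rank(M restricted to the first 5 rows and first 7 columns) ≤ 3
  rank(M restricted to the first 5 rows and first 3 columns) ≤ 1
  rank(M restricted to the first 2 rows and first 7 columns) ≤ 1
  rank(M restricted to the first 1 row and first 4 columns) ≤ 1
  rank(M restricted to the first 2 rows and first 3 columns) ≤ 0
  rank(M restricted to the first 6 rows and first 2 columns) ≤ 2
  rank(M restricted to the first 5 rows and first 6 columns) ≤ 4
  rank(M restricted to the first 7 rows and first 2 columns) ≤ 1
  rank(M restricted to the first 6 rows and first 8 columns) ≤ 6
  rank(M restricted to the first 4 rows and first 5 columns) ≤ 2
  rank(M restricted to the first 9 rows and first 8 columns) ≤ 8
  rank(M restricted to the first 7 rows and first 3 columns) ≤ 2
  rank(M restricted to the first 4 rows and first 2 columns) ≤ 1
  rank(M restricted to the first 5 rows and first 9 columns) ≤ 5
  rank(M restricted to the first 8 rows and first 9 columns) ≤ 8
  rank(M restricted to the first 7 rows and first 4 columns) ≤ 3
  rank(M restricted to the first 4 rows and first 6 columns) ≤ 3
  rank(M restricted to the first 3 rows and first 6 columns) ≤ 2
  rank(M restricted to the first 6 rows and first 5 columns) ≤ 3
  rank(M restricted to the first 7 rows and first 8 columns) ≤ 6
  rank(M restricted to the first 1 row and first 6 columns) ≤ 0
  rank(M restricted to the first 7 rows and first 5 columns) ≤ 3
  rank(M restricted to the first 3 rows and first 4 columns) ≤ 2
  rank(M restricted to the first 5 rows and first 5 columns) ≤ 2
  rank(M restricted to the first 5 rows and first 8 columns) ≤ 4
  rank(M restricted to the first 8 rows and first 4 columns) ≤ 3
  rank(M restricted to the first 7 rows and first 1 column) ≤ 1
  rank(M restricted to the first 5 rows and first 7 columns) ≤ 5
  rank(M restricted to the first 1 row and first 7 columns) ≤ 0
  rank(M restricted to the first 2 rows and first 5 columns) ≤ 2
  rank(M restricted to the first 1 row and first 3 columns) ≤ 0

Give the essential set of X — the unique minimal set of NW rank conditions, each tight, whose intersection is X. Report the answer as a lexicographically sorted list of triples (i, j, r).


Rank table r_w(9×9) implied by the 32 constraints:

  row 1: 0 0 0 0 0 0 0 1 1
  row 2: 0 0 0 1 1 1 1 2 2
  row 3: 1 1 1 2 2 2 2 3 3
  row 4: 1 1 1 2 2 3 3 4 4
  row 5: 1 1 1 2 2 3 3 4 5
  row 6: 1 1 2 3 3 4 4 5 6
  row 7: 1 1 2 3 3 4 5 6 7
  row 8: 1 1 2 3 4 5 6 7 8
  row 9: 1 2 3 4 5 6 7 8 9

giving w = (8, 4, 1, 6, 9, 3, 7, 5, 2) via Δ²R.

Fulton essential set (7 of the 21 Rothe cells):

[(1, 7, 0), (2, 3, 0), (5, 3, 1), (5, 5, 2), (5, 7, 3), (7, 5, 3), (8, 2, 1)]


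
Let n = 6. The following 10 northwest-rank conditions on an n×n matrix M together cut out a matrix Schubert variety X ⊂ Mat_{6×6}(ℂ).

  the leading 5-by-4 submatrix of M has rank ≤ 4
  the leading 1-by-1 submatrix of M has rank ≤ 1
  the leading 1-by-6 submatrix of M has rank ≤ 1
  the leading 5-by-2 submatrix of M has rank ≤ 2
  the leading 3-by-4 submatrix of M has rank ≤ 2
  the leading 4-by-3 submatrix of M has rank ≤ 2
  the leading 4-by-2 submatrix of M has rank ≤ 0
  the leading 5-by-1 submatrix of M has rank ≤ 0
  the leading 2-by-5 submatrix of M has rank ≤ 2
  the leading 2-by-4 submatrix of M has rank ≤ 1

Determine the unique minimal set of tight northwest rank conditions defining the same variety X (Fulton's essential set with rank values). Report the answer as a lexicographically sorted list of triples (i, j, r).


Rank table r_w(6×6) implied by the 10 constraints:

  row 1: 0 | 0 | 1 | 1 | 1 | 1
  row 2: 0 | 0 | 1 | 1 | 2 | 2
  row 3: 0 | 0 | 1 | 2 | 3 | 3
  row 4: 0 | 0 | 1 | 2 | 3 | 4
  row 5: 0 | 1 | 2 | 3 | 4 | 5
  row 6: 1 | 2 | 3 | 4 | 5 | 6

second differences of R give the permutation w = (3, 5, 4, 6, 2, 1).

ℓ(w)=10; the 3 essential cells (i,j,r):

[(2, 4, 1), (4, 2, 0), (5, 1, 0)]


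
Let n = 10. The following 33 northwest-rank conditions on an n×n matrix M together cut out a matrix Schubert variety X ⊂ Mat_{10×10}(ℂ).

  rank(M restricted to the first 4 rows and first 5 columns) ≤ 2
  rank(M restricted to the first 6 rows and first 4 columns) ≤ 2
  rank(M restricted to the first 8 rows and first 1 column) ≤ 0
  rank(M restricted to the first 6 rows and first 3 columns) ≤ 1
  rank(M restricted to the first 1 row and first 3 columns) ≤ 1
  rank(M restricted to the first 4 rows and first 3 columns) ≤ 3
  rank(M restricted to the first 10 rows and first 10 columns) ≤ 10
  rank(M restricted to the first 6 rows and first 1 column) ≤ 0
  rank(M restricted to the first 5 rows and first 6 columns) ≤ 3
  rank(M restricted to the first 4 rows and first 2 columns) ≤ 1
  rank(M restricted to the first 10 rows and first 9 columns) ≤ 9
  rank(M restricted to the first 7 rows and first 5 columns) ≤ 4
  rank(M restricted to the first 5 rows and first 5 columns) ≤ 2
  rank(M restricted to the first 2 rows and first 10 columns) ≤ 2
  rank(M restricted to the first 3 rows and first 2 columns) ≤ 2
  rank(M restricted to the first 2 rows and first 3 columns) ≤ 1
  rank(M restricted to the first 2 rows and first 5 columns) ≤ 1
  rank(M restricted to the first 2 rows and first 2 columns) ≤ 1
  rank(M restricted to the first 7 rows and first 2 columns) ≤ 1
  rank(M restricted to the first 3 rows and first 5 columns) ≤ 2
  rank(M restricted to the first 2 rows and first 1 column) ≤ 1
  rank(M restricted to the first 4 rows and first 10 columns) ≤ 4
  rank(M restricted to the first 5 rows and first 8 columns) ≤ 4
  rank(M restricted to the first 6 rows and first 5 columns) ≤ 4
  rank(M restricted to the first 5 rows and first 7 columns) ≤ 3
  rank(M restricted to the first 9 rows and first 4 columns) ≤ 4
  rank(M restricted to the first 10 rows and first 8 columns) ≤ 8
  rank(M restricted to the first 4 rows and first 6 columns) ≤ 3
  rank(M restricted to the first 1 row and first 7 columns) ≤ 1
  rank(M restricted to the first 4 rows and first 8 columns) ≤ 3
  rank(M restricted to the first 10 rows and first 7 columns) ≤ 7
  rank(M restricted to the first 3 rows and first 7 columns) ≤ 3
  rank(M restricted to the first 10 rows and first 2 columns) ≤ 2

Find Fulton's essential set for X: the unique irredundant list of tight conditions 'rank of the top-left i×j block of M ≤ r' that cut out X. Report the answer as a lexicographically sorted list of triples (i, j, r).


Propagating the 33 rank bounds to every northwest block:

  R[1]: 0 1 1 1 1 1 1 1 1 1
  R[2]: 0 1 1 1 1 2 2 2 2 2
  R[3]: 0 1 1 2 2 3 3 3 3 3
  R[4]: 0 1 1 2 2 3 3 3 4 4
  R[5]: 0 1 1 2 2 3 3 4 5 5
  R[6]: 0 1 1 2 3 4 4 5 6 6
  R[7]: 0 1 2 3 4 5 5 6 7 7
  R[8]: 0 1 2 3 4 5 6 7 8 8
  R[9]: 1 2 3 4 5 6 7 8 9 9
  R[10]: 1 2 3 4 5 6 7 8 9 10

reading off 1-entries of Δ²R: w = (2, 6, 4, 9, 8, 5, 3, 7, 1, 10).

|D(w)|=20, |Ess(w)|=6:

[(2, 5, 1), (4, 8, 3), (5, 5, 2), (5, 7, 3), (6, 3, 1), (8, 1, 0)]
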